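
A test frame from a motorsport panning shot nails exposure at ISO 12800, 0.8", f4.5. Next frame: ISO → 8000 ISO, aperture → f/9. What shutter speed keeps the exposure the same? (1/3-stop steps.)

5 s

ISO: 12800 → 10000 → 8000 — 2/3 stop lower (darker).
Aperture: f/4.5 → f/5 → f/5.6 → f/6.3 → f/7.1 → f/8 → f/9 — 2 stops stopped down (darker).
Net change so far: 2 2/3 stops darker. Offset with the shutter speed: 0.8 → 1 → 1.3 → 1.6 → 2 → 2.5 → 3.2 → 4 → 5.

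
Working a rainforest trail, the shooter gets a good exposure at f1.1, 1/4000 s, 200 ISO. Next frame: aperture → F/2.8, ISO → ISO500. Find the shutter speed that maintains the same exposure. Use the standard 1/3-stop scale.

Aperture: f/1.1 → f/1.2 → f/1.4 → f/1.6 → f/1.8 → f/2 → f/2.2 → f/2.5 → f/2.8 — 2 2/3 stops narrower (darker).
ISO: 200 → 250 → 320 → 400 → 500 — 1 1/3 stops higher (brighter).
Net change so far: 1 1/3 stops darker. Offset with the shutter speed: 1/4000 → 1/3200 → 1/2500 → 1/2000 → 1/1600.

1/1600s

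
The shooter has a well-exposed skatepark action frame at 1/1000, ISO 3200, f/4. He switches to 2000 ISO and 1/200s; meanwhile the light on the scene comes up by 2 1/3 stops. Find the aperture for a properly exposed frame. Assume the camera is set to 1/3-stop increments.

f/16

Scene light: 2 1/3 stops brighter.
ISO: 3200 → 2500 → 2000 — 2/3 stop lower (darker).
Shutter speed: 1/1000 → 1/800 → 1/640 → 1/500 → 1/400 → 1/320 → 1/250 → 1/200 — 2 1/3 stops slower (brighter).
Net so far: 4 stops brighter. Aperture: f/4 → f/4.5 → f/5 → f/5.6 → f/6.3 → f/7.1 → f/8 → f/9 → f/10 → f/11 → f/13 → f/14 → f/16.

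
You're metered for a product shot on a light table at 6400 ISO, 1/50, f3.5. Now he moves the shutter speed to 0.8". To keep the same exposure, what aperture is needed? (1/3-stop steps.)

f/22

Shutter speed: 1/50 → 1/40 → 1/30 → 1/25 → 1/20 → 1/15 → 1/13 → 1/10 → 1/8 → 1/6 → 1/5 → 1/4 → 0.3 → 0.4 → 0.5 → 0.6 → 0.8 — 5 1/3 stops slower (brighter).
Need 5 1/3 stops darker from the aperture: f/3.5 → f/4 → f/4.5 → f/5 → f/5.6 → f/6.3 → f/7.1 → f/8 → f/9 → f/10 → f/11 → f/13 → f/14 → f/16 → f/18 → f/20 → f/22.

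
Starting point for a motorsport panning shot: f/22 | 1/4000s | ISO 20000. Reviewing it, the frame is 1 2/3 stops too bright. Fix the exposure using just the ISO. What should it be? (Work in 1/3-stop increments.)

ISO 6400

Overexposed by 1 2/3 stops → need 1 2/3 stops darker.
ISO: 20000 → 16000 → 12800 → 10000 → 8000 → 6400.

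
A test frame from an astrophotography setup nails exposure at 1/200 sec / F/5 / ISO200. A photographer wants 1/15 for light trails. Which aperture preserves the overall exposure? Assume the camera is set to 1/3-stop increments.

f/18

Shutter speed: 1/200 → 1/160 → 1/125 → 1/100 → 1/80 → 1/60 → 1/50 → 1/40 → 1/30 → 1/25 → 1/20 → 1/15 — 3 2/3 stops longer (brighter).
Need 3 2/3 stops darker from the aperture: f/5 → f/5.6 → f/6.3 → f/7.1 → f/8 → f/9 → f/10 → f/11 → f/13 → f/14 → f/16 → f/18.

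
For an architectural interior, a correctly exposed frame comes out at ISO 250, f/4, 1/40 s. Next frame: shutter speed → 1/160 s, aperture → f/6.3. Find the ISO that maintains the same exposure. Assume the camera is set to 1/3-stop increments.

Shutter speed: 1/40 → 1/50 → 1/60 → 1/80 → 1/100 → 1/125 → 1/160 — 2 stops faster (darker).
Aperture: f/4 → f/4.5 → f/5 → f/5.6 → f/6.3 — 1 1/3 stops stopped down (darker).
Net change so far: 3 1/3 stops darker. Offset with the ISO: 250 → 320 → 400 → 500 → 640 → 800 → 1000 → 1250 → 1600 → 2000 → 2500.

ISO 2500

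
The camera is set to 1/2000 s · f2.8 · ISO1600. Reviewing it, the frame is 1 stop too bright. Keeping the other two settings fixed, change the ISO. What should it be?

Overexposed by 1 stop → need 1 stop darker.
ISO: 1600 → 800.

ISO 800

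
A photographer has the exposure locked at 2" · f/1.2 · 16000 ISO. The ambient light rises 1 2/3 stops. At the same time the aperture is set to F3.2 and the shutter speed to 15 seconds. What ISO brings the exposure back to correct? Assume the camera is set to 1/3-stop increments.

ISO 4000

Scene light: 1 2/3 stops brighter.
Aperture: f/1.2 → f/1.4 → f/1.6 → f/1.8 → f/2 → f/2.2 → f/2.5 → f/2.8 → f/3.2 — 2 2/3 stops narrower (darker).
Shutter speed: 2 → 2.5 → 3.2 → 4 → 5 → 6 → 8 → 10 → 13 → 15 — 3 stops slower (brighter).
Net so far: 2 stops brighter. ISO: 16000 → 12800 → 10000 → 8000 → 6400 → 5000 → 4000.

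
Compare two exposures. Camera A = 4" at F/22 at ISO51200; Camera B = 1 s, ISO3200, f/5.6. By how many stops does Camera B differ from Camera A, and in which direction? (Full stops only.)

Aperture: f/22 → f/16 → f/11 → f/8 → f/5.6 — 4 stops opened up (brighter).
Shutter speed: 4 → 2 → 1 — 2 stops faster (darker).
ISO: 51200 → 25600 → 12800 → 6400 → 3200 — 4 stops dropped (darker).
Net: +4 −2 −4 = −2 stops.

2 stops darker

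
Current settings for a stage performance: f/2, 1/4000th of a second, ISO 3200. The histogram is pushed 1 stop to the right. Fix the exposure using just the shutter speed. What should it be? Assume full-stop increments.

1/8000s

Overexposed by 1 stop → need 1 stop darker.
Shutter speed: 1/4000 → 1/8000.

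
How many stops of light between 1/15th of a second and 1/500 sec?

1/15 → 1/30 → 1/60 → 1/125 → 1/250 → 1/500 — count the steps: 5 stops.

5 stops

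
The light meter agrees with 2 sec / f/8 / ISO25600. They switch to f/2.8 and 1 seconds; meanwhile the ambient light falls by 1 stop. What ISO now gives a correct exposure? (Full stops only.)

Scene light: 1 stop darker.
Aperture: f/8 → f/5.6 → f/4 → f/2.8 — 3 stops opened up (brighter).
Shutter speed: 2 → 1 — 1 stop shorter (darker).
Net so far: 1 stop brighter. ISO: 25600 → 12800.

ISO 12800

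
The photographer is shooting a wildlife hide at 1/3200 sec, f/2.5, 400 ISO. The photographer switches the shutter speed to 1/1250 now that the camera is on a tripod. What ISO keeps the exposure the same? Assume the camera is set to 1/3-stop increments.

Shutter speed: 1/3200 → 1/2500 → 1/2000 → 1/1600 → 1/1250 — 1 1/3 stops longer (brighter).
Need 1 1/3 stops darker from the ISO: 400 → 320 → 250 → 200 → 160.

ISO 160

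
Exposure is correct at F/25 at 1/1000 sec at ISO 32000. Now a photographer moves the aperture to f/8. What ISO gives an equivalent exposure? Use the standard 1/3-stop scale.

ISO 3200

Aperture: f/25 → f/22 → f/20 → f/18 → f/16 → f/14 → f/13 → f/11 → f/10 → f/9 → f/8 — 3 1/3 stops larger aperture (brighter).
Need 3 1/3 stops darker from the ISO: 32000 → 25600 → 20000 → 16000 → 12800 → 10000 → 8000 → 6400 → 5000 → 4000 → 3200.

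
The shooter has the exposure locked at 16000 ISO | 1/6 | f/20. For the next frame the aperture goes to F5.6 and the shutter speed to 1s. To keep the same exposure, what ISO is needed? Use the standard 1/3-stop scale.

ISO 200

Aperture: f/20 → f/18 → f/16 → f/14 → f/13 → f/11 → f/10 → f/9 → f/8 → f/7.1 → f/6.3 → f/5.6 — 3 2/3 stops larger aperture (brighter).
Shutter speed: 1/6 → 1/5 → 1/4 → 0.3 → 0.4 → 0.5 → 0.6 → 0.8 → 1 — 2 2/3 stops slower (brighter).
Net change so far: 6 1/3 stops brighter. Offset with the ISO: 16000 → 12800 → 10000 → 8000 → 6400 → 5000 → 4000 → 3200 → 2500 → 2000 → 1600 → 1250 → 1000 → 800 → 640 → 500 → 400 → 320 → 250 → 200.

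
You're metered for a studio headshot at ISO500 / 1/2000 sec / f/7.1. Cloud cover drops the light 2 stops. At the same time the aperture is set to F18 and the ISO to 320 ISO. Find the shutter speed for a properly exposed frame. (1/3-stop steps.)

Scene light: 2 stops darker.
Aperture: f/7.1 → f/8 → f/9 → f/10 → f/11 → f/13 → f/14 → f/16 → f/18 — 2 2/3 stops stopped down (darker).
ISO: 500 → 400 → 320 — 2/3 stop dropped (darker).
Net so far: 5 1/3 stops darker. Shutter speed: 1/2000 → 1/1600 → 1/1250 → 1/1000 → 1/800 → 1/640 → 1/500 → 1/400 → 1/320 → 1/250 → 1/200 → 1/160 → 1/125 → 1/100 → 1/80 → 1/60 → 1/50.

1/50s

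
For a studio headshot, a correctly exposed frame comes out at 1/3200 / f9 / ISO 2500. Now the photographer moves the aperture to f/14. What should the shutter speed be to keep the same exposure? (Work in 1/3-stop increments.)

1/1250s

Aperture: f/9 → f/10 → f/11 → f/13 → f/14 — 1 1/3 stops smaller aperture (darker).
Need 1 1/3 stops brighter from the shutter speed: 1/3200 → 1/2500 → 1/2000 → 1/1600 → 1/1250.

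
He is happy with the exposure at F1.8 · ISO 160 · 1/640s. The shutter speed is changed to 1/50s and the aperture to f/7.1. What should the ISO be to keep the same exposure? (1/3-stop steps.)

ISO 200

Shutter speed: 1/640 → 1/500 → 1/400 → 1/320 → 1/250 → 1/200 → 1/160 → 1/125 → 1/100 → 1/80 → 1/60 → 1/50 — 3 2/3 stops longer (brighter).
Aperture: f/1.8 → f/2 → f/2.2 → f/2.5 → f/2.8 → f/3.2 → f/3.5 → f/4 → f/4.5 → f/5 → f/5.6 → f/6.3 → f/7.1 — 4 stops narrower (darker).
Net change so far: 1/3 stop darker. Offset with the ISO: 160 → 200.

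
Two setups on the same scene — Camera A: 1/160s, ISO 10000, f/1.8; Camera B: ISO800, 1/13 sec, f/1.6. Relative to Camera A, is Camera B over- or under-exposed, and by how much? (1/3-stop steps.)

1/3 stop brighter

Aperture: f/1.8 → f/1.6 — 1/3 stop opened up (brighter).
Shutter speed: 1/160 → 1/125 → 1/100 → 1/80 → 1/60 → 1/50 → 1/40 → 1/30 → 1/25 → 1/20 → 1/15 → 1/13 — 3 2/3 stops longer (brighter).
ISO: 10000 → 8000 → 6400 → 5000 → 4000 → 3200 → 2500 → 2000 → 1600 → 1250 → 1000 → 800 — 3 2/3 stops dropped (darker).
Net: +1/3 +3 2/3 −3 2/3 = +1/3 stops.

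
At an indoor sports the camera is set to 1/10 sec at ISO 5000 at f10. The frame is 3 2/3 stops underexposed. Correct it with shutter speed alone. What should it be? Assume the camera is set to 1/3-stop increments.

Underexposed by 3 2/3 stops → need 3 2/3 stops brighter.
Shutter speed: 1/10 → 1/8 → 1/6 → 1/5 → 1/4 → 0.3 → 0.4 → 0.5 → 0.6 → 0.8 → 1 → 1.3.

1.3 s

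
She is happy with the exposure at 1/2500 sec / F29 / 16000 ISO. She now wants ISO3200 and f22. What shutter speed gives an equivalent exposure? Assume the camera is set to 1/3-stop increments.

ISO: 16000 → 12800 → 10000 → 8000 → 6400 → 5000 → 4000 → 3200 — 2 1/3 stops dropped (darker).
Aperture: f/29 → f/25 → f/22 — 2/3 stop wider (brighter).
Net change so far: 1 2/3 stops darker. Offset with the shutter speed: 1/2500 → 1/2000 → 1/1600 → 1/1250 → 1/1000 → 1/800.

1/800s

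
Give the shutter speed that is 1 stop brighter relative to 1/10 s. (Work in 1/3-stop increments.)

Shutter speed: 1/10 → 1/8 → 1/6 → 1/5 — 1 stop longer (brighter).

1/5s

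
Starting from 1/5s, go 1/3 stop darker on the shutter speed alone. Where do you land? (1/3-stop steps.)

1/6s

Shutter speed: 1/5 → 1/6 — 1/3 stop shorter (darker).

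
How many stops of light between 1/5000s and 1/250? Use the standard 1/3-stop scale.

4 1/3 stops

1/5000 → 1/4000 → 1/3200 → 1/2500 → 1/2000 → 1/1600 → 1/1250 → 1/1000 → 1/800 → 1/640 → 1/500 → 1/400 → 1/320 → 1/250 — count the steps: 13 third-stops = 4 1/3 stops.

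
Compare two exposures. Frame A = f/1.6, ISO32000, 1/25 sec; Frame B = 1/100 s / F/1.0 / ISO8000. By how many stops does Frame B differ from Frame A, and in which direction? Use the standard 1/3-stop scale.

Aperture: f/1.6 → f/1.4 → f/1.2 → f/1.1 → f/1.0 — 1 1/3 stops opened up (brighter).
Shutter speed: 1/25 → 1/30 → 1/40 → 1/50 → 1/60 → 1/80 → 1/100 — 2 stops shorter (darker).
ISO: 32000 → 25600 → 20000 → 16000 → 12800 → 10000 → 8000 — 2 stops lower (darker).
Net: +1 1/3 −2 −2 = −2 2/3 stops.

2 2/3 stops darker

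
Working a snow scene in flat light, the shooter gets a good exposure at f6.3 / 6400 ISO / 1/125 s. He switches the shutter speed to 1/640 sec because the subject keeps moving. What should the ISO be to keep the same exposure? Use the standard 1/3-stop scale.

ISO 32000

Shutter speed: 1/125 → 1/160 → 1/200 → 1/250 → 1/320 → 1/400 → 1/500 → 1/640 — 2 1/3 stops shorter (darker).
Need 2 1/3 stops brighter from the ISO: 6400 → 8000 → 10000 → 12800 → 16000 → 20000 → 25600 → 32000.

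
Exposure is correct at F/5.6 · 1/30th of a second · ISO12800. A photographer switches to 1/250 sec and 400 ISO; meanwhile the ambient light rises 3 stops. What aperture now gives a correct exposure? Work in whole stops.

Scene light: 3 stops brighter.
Shutter speed: 1/30 → 1/60 → 1/125 → 1/250 — 3 stops faster (darker).
ISO: 12800 → 6400 → 3200 → 1600 → 800 → 400 — 5 stops lower (darker).
Net so far: 5 stops darker. Aperture: f/5.6 → f/4 → f/2.8 → f/2 → f/1.4 → f/1.0.

f/1.0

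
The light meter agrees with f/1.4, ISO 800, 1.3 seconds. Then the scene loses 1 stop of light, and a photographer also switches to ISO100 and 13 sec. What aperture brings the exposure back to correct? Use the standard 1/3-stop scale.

Scene light: 1 stop darker.
ISO: 800 → 640 → 500 → 400 → 320 → 250 → 200 → 160 → 125 → 100 — 3 stops dropped (darker).
Shutter speed: 1.3 → 1.6 → 2 → 2.5 → 3.2 → 4 → 5 → 6 → 8 → 10 → 13 — 3 1/3 stops slower (brighter).
Net so far: 2/3 stop darker. Aperture: f/1.4 → f/1.2 → f/1.1.

f/1.1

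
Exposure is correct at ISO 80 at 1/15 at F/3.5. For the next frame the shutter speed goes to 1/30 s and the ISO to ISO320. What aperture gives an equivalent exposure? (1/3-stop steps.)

Shutter speed: 1/15 → 1/20 → 1/25 → 1/30 — 1 stop shorter (darker).
ISO: 80 → 100 → 125 → 160 → 200 → 250 → 320 — 2 stops higher (brighter).
Net change so far: 1 stop brighter. Offset with the aperture: f/3.5 → f/4 → f/4.5 → f/5.

f/5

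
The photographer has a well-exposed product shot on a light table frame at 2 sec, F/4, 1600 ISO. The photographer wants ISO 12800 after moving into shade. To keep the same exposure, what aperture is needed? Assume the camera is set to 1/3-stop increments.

ISO: 1600 → 2000 → 2500 → 3200 → 4000 → 5000 → 6400 → 8000 → 10000 → 12800 — 3 stops raised (brighter).
Need 3 stops darker from the aperture: f/4 → f/4.5 → f/5 → f/5.6 → f/6.3 → f/7.1 → f/8 → f/9 → f/10 → f/11.

f/11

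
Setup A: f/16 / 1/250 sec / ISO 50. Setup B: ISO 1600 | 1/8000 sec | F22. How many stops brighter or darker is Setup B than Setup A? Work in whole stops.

1 stop darker

Aperture: f/16 → f/22 — 1 stop narrower (darker).
Shutter speed: 1/250 → 1/500 → 1/1000 → 1/2000 → 1/4000 → 1/8000 — 5 stops faster (darker).
ISO: 50 → 100 → 200 → 400 → 800 → 1600 — 5 stops higher (brighter).
Net: −1 −5 +5 = −1 stop.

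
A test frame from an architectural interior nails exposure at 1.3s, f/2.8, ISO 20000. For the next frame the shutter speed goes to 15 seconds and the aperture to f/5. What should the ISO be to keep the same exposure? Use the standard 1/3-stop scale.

Shutter speed: 1.3 → 1.6 → 2 → 2.5 → 3.2 → 4 → 5 → 6 → 8 → 10 → 13 → 15 — 3 2/3 stops longer (brighter).
Aperture: f/2.8 → f/3.2 → f/3.5 → f/4 → f/4.5 → f/5 — 1 2/3 stops stopped down (darker).
Net change so far: 2 stops brighter. Offset with the ISO: 20000 → 16000 → 12800 → 10000 → 8000 → 6400 → 5000.

ISO 5000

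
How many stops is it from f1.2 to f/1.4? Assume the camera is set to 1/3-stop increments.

f/1.2 → f/1.4 — count the steps: 1 third-stops = 1/3 stop.

1/3 stop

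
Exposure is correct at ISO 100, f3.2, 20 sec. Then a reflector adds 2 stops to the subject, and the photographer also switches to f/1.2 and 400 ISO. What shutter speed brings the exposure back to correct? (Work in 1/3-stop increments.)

Scene light: 2 stops brighter.
Aperture: f/3.2 → f/2.8 → f/2.5 → f/2.2 → f/2 → f/1.8 → f/1.6 → f/1.4 → f/1.2 — 2 2/3 stops wider (brighter).
ISO: 100 → 125 → 160 → 200 → 250 → 320 → 400 — 2 stops raised (brighter).
Net so far: 6 2/3 stops brighter. Shutter speed: 20 → 15 → 13 → 10 → 8 → 6 → 5 → 4 → 3.2 → 2.5 → 2 → 1.6 → 1.3 → 1 → 0.8 → 0.6 → 0.5 → 0.4 → 0.3 → 1/4 → 1/5.

1/5s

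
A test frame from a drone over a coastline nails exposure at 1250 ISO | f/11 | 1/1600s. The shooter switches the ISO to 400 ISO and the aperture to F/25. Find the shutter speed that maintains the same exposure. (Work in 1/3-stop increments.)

1/100s

ISO: 1250 → 1000 → 800 → 640 → 500 → 400 — 1 2/3 stops dropped (darker).
Aperture: f/11 → f/13 → f/14 → f/16 → f/18 → f/20 → f/22 → f/25 — 2 1/3 stops stopped down (darker).
Net change so far: 4 stops darker. Offset with the shutter speed: 1/1600 → 1/1250 → 1/1000 → 1/800 → 1/640 → 1/500 → 1/400 → 1/320 → 1/250 → 1/200 → 1/160 → 1/125 → 1/100.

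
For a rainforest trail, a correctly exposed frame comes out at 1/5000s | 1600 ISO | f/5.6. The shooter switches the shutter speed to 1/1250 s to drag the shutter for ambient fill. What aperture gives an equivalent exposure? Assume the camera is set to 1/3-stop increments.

Shutter speed: 1/5000 → 1/4000 → 1/3200 → 1/2500 → 1/2000 → 1/1600 → 1/1250 — 2 stops longer (brighter).
Need 2 stops darker from the aperture: f/5.6 → f/6.3 → f/7.1 → f/8 → f/9 → f/10 → f/11.

f/11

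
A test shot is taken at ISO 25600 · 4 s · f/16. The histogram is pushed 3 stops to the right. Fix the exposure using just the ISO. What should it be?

ISO 3200

Overexposed by 3 stops → need 3 stops darker.
ISO: 25600 → 12800 → 6400 → 3200.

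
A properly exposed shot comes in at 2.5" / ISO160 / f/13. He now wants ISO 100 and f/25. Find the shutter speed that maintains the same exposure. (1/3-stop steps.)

15 s

ISO: 160 → 125 → 100 — 2/3 stop dropped (darker).
Aperture: f/13 → f/14 → f/16 → f/18 → f/20 → f/22 → f/25 — 2 stops stopped down (darker).
Net change so far: 2 2/3 stops darker. Offset with the shutter speed: 2.5 → 3.2 → 4 → 5 → 6 → 8 → 10 → 13 → 15.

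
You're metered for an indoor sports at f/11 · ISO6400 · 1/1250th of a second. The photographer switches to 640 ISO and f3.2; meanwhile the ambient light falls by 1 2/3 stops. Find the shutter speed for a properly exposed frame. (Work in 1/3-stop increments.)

Scene light: 1 2/3 stops darker.
ISO: 6400 → 5000 → 4000 → 3200 → 2500 → 2000 → 1600 → 1250 → 1000 → 800 → 640 — 3 1/3 stops lower (darker).
Aperture: f/11 → f/10 → f/9 → f/8 → f/7.1 → f/6.3 → f/5.6 → f/5 → f/4.5 → f/4 → f/3.5 → f/3.2 — 3 2/3 stops larger aperture (brighter).
Net so far: 1 1/3 stops darker. Shutter speed: 1/1250 → 1/1000 → 1/800 → 1/640 → 1/500.

1/500s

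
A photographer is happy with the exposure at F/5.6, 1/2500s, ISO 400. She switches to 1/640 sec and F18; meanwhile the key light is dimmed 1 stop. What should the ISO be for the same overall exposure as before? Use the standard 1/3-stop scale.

ISO 2000

Scene light: 1 stop darker.
Shutter speed: 1/2500 → 1/2000 → 1/1600 → 1/1250 → 1/1000 → 1/800 → 1/640 — 2 stops slower (brighter).
Aperture: f/5.6 → f/6.3 → f/7.1 → f/8 → f/9 → f/10 → f/11 → f/13 → f/14 → f/16 → f/18 — 3 1/3 stops smaller aperture (darker).
Net so far: 2 1/3 stops darker. ISO: 400 → 500 → 640 → 800 → 1000 → 1250 → 1600 → 2000.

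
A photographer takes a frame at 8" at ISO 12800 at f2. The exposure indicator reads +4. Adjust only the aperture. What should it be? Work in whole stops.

f/8

Overexposed by 4 stops → need 4 stops darker.
Aperture: f/2 → f/2.8 → f/4 → f/5.6 → f/8.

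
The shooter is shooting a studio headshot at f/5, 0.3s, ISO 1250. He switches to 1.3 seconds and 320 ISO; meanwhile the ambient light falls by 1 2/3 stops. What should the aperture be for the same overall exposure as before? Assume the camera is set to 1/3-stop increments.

f/2.8

Scene light: 1 2/3 stops darker.
Shutter speed: 0.3 → 0.4 → 0.5 → 0.6 → 0.8 → 1 → 1.3 — 2 stops slower (brighter).
ISO: 1250 → 1000 → 800 → 640 → 500 → 400 → 320 — 2 stops dropped (darker).
Net so far: 1 2/3 stops darker. Aperture: f/5 → f/4.5 → f/4 → f/3.5 → f/3.2 → f/2.8.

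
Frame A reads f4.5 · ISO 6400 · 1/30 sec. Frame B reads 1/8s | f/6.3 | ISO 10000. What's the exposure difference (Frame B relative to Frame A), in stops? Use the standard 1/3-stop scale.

1 2/3 stops brighter

Aperture: f/4.5 → f/5 → f/5.6 → f/6.3 — 1 stop narrower (darker).
Shutter speed: 1/30 → 1/25 → 1/20 → 1/15 → 1/13 → 1/10 → 1/8 — 2 stops slower (brighter).
ISO: 6400 → 8000 → 10000 — 2/3 stop raised (brighter).
Net: −1 +2 +2/3 = +1 2/3 stops.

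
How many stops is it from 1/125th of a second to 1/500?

2 stops

1/125 → 1/250 → 1/500 — count the steps: 2 stops.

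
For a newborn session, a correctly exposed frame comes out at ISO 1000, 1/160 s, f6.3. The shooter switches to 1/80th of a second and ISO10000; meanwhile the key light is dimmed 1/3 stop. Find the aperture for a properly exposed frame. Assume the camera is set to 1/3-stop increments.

f/25

Scene light: 1/3 stop darker.
Shutter speed: 1/160 → 1/125 → 1/100 → 1/80 — 1 stop longer (brighter).
ISO: 1000 → 1250 → 1600 → 2000 → 2500 → 3200 → 4000 → 5000 → 6400 → 8000 → 10000 — 3 1/3 stops higher (brighter).
Net so far: 4 stops brighter. Aperture: f/6.3 → f/7.1 → f/8 → f/9 → f/10 → f/11 → f/13 → f/14 → f/16 → f/18 → f/20 → f/22 → f/25.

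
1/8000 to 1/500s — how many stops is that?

4 stops

1/8000 → 1/4000 → 1/2000 → 1/1000 → 1/500 — count the steps: 4 stops.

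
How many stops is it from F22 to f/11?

2 stops

f/22 → f/16 → f/11 — count the steps: 2 stops.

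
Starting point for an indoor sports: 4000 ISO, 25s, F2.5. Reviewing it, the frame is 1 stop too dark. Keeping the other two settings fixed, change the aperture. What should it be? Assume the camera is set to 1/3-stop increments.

f/1.8

Underexposed by 1 stop → need 1 stop brighter.
Aperture: f/2.5 → f/2.2 → f/2 → f/1.8.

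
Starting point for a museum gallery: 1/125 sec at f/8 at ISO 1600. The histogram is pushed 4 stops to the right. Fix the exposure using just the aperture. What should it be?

f/32

Overexposed by 4 stops → need 4 stops darker.
Aperture: f/8 → f/11 → f/16 → f/22 → f/32.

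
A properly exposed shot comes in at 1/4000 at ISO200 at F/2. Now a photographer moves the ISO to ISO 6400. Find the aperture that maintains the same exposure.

f/11

ISO: 200 → 400 → 800 → 1600 → 3200 → 6400 — 5 stops raised (brighter).
Need 5 stops darker from the aperture: f/2 → f/2.8 → f/4 → f/5.6 → f/8 → f/11.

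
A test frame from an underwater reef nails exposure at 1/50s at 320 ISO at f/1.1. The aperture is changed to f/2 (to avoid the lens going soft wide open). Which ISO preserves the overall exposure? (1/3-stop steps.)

Aperture: f/1.1 → f/1.2 → f/1.4 → f/1.6 → f/1.8 → f/2 — 1 2/3 stops smaller aperture (darker).
Need 1 2/3 stops brighter from the ISO: 320 → 400 → 500 → 640 → 800 → 1000.

ISO 1000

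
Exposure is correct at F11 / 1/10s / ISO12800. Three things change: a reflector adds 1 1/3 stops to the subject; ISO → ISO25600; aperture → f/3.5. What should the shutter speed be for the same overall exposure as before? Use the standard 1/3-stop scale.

Scene light: 1 1/3 stops brighter.
ISO: 12800 → 16000 → 20000 → 25600 — 1 stop higher (brighter).
Aperture: f/11 → f/10 → f/9 → f/8 → f/7.1 → f/6.3 → f/5.6 → f/5 → f/4.5 → f/4 → f/3.5 — 3 1/3 stops larger aperture (brighter).
Net so far: 5 2/3 stops brighter. Shutter speed: 1/10 → 1/13 → 1/15 → 1/20 → 1/25 → 1/30 → 1/40 → 1/50 → 1/60 → 1/80 → 1/100 → 1/125 → 1/160 → 1/200 → 1/250 → 1/320 → 1/400 → 1/500.

1/500s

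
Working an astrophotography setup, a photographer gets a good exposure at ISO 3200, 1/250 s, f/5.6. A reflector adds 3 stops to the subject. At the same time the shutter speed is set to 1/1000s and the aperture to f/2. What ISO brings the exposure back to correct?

Scene light: 3 stops brighter.
Shutter speed: 1/250 → 1/500 → 1/1000 — 2 stops faster (darker).
Aperture: f/5.6 → f/4 → f/2.8 → f/2 — 3 stops wider (brighter).
Net so far: 4 stops brighter. ISO: 3200 → 1600 → 800 → 400 → 200.

ISO 200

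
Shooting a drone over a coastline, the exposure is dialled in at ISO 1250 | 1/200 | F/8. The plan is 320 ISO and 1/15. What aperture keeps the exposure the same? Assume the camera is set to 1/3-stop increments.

ISO: 1250 → 1000 → 800 → 640 → 500 → 400 → 320 — 2 stops lower (darker).
Shutter speed: 1/200 → 1/160 → 1/125 → 1/100 → 1/80 → 1/60 → 1/50 → 1/40 → 1/30 → 1/25 → 1/20 → 1/15 — 3 2/3 stops slower (brighter).
Net change so far: 1 2/3 stops brighter. Offset with the aperture: f/8 → f/9 → f/10 → f/11 → f/13 → f/14.

f/14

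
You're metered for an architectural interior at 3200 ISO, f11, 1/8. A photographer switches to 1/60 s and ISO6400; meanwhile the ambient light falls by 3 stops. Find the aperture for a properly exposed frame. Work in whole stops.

f/2

Scene light: 3 stops darker.
Shutter speed: 1/8 → 1/15 → 1/30 → 1/60 — 3 stops shorter (darker).
ISO: 3200 → 6400 — 1 stop higher (brighter).
Net so far: 5 stops darker. Aperture: f/11 → f/8 → f/5.6 → f/4 → f/2.8 → f/2.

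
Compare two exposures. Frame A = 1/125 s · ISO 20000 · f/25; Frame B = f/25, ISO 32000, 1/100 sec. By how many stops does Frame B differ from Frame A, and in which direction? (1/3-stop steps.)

1 stop brighter

Aperture: unchanged.
Shutter speed: 1/125 → 1/100 — 1/3 stop slower (brighter).
ISO: 20000 → 25600 → 32000 — 2/3 stop higher (brighter).
Net: +1/3 +2/3 = +1 stop.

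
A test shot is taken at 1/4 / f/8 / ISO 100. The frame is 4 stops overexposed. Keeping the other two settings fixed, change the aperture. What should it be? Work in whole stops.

Overexposed by 4 stops → need 4 stops darker.
Aperture: f/8 → f/11 → f/16 → f/22 → f/32.

f/32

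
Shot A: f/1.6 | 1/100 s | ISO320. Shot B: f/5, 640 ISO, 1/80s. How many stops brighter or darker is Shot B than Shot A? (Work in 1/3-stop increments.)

2 stops darker

Aperture: f/1.6 → f/1.8 → f/2 → f/2.2 → f/2.5 → f/2.8 → f/3.2 → f/3.5 → f/4 → f/4.5 → f/5 — 3 1/3 stops smaller aperture (darker).
Shutter speed: 1/100 → 1/80 — 1/3 stop slower (brighter).
ISO: 320 → 400 → 500 → 640 — 1 stop higher (brighter).
Net: −3 1/3 +1/3 +1 = −2 stops.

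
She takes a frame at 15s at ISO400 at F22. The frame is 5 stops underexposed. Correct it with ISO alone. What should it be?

Underexposed by 5 stops → need 5 stops brighter.
ISO: 400 → 800 → 1600 → 3200 → 6400 → 12800.

ISO 12800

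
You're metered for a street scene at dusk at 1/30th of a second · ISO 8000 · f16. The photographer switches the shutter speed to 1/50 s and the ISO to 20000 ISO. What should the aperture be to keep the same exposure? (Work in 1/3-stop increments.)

f/20

Shutter speed: 1/30 → 1/40 → 1/50 — 2/3 stop shorter (darker).
ISO: 8000 → 10000 → 12800 → 16000 → 20000 — 1 1/3 stops raised (brighter).
Net change so far: 2/3 stop brighter. Offset with the aperture: f/16 → f/18 → f/20.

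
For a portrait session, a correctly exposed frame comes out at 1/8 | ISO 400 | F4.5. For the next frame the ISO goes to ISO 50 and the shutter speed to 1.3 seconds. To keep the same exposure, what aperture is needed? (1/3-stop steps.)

ISO: 400 → 320 → 250 → 200 → 160 → 125 → 100 → 80 → 64 → 50 — 3 stops dropped (darker).
Shutter speed: 1/8 → 1/6 → 1/5 → 1/4 → 0.3 → 0.4 → 0.5 → 0.6 → 0.8 → 1 → 1.3 — 3 1/3 stops longer (brighter).
Net change so far: 1/3 stop brighter. Offset with the aperture: f/4.5 → f/5.

f/5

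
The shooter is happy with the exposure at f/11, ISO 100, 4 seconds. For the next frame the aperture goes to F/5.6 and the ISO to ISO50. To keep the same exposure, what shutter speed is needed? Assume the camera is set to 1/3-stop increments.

Aperture: f/11 → f/10 → f/9 → f/8 → f/7.1 → f/6.3 → f/5.6 — 2 stops opened up (brighter).
ISO: 100 → 80 → 64 → 50 — 1 stop lower (darker).
Net change so far: 1 stop brighter. Offset with the shutter speed: 4 → 3.2 → 2.5 → 2.

2 s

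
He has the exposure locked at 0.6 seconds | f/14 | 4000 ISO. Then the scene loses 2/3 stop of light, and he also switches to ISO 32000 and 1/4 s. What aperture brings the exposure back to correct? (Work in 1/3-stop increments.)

Scene light: 2/3 stop darker.
ISO: 4000 → 5000 → 6400 → 8000 → 10000 → 12800 → 16000 → 20000 → 25600 → 32000 — 3 stops raised (brighter).
Shutter speed: 0.6 → 0.5 → 0.4 → 0.3 → 1/4 — 1 1/3 stops shorter (darker).
Net so far: 1 stop brighter. Aperture: f/14 → f/16 → f/18 → f/20.

f/20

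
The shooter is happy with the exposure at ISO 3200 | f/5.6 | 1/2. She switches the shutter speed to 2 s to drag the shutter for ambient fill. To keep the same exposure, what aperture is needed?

f/11

Shutter speed: 1/2 → 1 → 2 — 2 stops slower (brighter).
Need 2 stops darker from the aperture: f/5.6 → f/8 → f/11.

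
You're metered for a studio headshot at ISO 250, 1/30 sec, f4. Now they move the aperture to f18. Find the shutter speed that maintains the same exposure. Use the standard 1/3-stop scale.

0.6 s

Aperture: f/4 → f/4.5 → f/5 → f/5.6 → f/6.3 → f/7.1 → f/8 → f/9 → f/10 → f/11 → f/13 → f/14 → f/16 → f/18 — 4 1/3 stops stopped down (darker).
Need 4 1/3 stops brighter from the shutter speed: 1/30 → 1/25 → 1/20 → 1/15 → 1/13 → 1/10 → 1/8 → 1/6 → 1/5 → 1/4 → 0.3 → 0.4 → 0.5 → 0.6.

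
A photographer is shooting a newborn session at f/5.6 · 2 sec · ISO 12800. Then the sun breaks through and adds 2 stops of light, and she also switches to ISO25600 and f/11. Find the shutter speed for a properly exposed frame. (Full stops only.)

1 s

Scene light: 2 stops brighter.
ISO: 12800 → 25600 — 1 stop raised (brighter).
Aperture: f/5.6 → f/8 → f/11 — 2 stops smaller aperture (darker).
Net so far: 1 stop brighter. Shutter speed: 2 → 1.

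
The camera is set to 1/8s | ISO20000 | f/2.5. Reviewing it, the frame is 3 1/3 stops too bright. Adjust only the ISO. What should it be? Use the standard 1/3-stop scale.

Overexposed by 3 1/3 stops → need 3 1/3 stops darker.
ISO: 20000 → 16000 → 12800 → 10000 → 8000 → 6400 → 5000 → 4000 → 3200 → 2500 → 2000.

ISO 2000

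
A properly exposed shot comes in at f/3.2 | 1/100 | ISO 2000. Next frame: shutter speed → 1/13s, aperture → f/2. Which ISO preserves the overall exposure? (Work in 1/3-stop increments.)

Shutter speed: 1/100 → 1/80 → 1/60 → 1/50 → 1/40 → 1/30 → 1/25 → 1/20 → 1/15 → 1/13 — 3 stops slower (brighter).
Aperture: f/3.2 → f/2.8 → f/2.5 → f/2.2 → f/2 — 1 1/3 stops wider (brighter).
Net change so far: 4 1/3 stops brighter. Offset with the ISO: 2000 → 1600 → 1250 → 1000 → 800 → 640 → 500 → 400 → 320 → 250 → 200 → 160 → 125 → 100.

ISO 100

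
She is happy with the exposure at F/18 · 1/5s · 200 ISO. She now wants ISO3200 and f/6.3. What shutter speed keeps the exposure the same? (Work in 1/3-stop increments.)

1/640s

ISO: 200 → 250 → 320 → 400 → 500 → 640 → 800 → 1000 → 1250 → 1600 → 2000 → 2500 → 3200 — 4 stops raised (brighter).
Aperture: f/18 → f/16 → f/14 → f/13 → f/11 → f/10 → f/9 → f/8 → f/7.1 → f/6.3 — 3 stops wider (brighter).
Net change so far: 7 stops brighter. Offset with the shutter speed: 1/5 → 1/6 → 1/8 → 1/10 → 1/13 → 1/15 → 1/20 → 1/25 → 1/30 → 1/40 → 1/50 → 1/60 → 1/80 → 1/100 → 1/125 → 1/160 → 1/200 → 1/250 → 1/320 → 1/400 → 1/500 → 1/640.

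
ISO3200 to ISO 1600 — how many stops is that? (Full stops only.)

1 stop

3200 → 1600 — count the steps: 1 stop.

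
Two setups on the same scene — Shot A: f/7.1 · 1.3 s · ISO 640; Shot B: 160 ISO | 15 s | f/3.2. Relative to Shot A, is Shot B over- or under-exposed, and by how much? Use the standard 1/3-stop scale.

4 stops brighter

Aperture: f/7.1 → f/6.3 → f/5.6 → f/5 → f/4.5 → f/4 → f/3.5 → f/3.2 — 2 1/3 stops larger aperture (brighter).
Shutter speed: 1.3 → 1.6 → 2 → 2.5 → 3.2 → 4 → 5 → 6 → 8 → 10 → 13 → 15 — 3 2/3 stops slower (brighter).
ISO: 640 → 500 → 400 → 320 → 250 → 200 → 160 — 2 stops dropped (darker).
Net: +2 1/3 +3 2/3 −2 = +4 stops.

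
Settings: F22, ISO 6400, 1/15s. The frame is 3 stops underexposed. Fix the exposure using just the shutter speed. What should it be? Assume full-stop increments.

Underexposed by 3 stops → need 3 stops brighter.
Shutter speed: 1/15 → 1/8 → 1/4 → 1/2.

1/2s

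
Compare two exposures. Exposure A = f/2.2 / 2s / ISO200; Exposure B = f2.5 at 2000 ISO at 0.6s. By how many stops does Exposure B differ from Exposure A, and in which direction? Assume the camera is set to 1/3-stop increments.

1 1/3 stops brighter

Aperture: f/2.2 → f/2.5 — 1/3 stop smaller aperture (darker).
Shutter speed: 2 → 1.6 → 1.3 → 1 → 0.8 → 0.6 — 1 2/3 stops faster (darker).
ISO: 200 → 250 → 320 → 400 → 500 → 640 → 800 → 1000 → 1250 → 1600 → 2000 — 3 1/3 stops higher (brighter).
Net: −1/3 −1 2/3 +3 1/3 = +1 1/3 stops.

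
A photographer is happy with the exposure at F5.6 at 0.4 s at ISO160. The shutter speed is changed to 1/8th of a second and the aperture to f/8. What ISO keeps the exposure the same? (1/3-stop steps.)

ISO 1000

Shutter speed: 0.4 → 0.3 → 1/4 → 1/5 → 1/6 → 1/8 — 1 2/3 stops faster (darker).
Aperture: f/5.6 → f/6.3 → f/7.1 → f/8 — 1 stop stopped down (darker).
Net change so far: 2 2/3 stops darker. Offset with the ISO: 160 → 200 → 250 → 320 → 400 → 500 → 640 → 800 → 1000.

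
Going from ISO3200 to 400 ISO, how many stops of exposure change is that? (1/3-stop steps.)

3200 → 2500 → 2000 → 1600 → 1250 → 1000 → 800 → 640 → 500 → 400 — count the steps: 9 third-stops = 3 stops.

3 stops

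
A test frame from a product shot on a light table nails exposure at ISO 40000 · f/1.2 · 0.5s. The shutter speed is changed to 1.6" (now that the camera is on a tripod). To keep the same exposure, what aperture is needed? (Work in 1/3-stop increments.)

Shutter speed: 0.5 → 0.6 → 0.8 → 1 → 1.3 → 1.6 — 1 2/3 stops longer (brighter).
Need 1 2/3 stops darker from the aperture: f/1.2 → f/1.4 → f/1.6 → f/1.8 → f/2 → f/2.2.

f/2.2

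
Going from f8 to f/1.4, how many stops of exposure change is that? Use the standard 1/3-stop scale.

f/8 → f/7.1 → f/6.3 → f/5.6 → f/5 → f/4.5 → f/4 → f/3.5 → f/3.2 → f/2.8 → f/2.5 → f/2.2 → f/2 → f/1.8 → f/1.6 → f/1.4 — count the steps: 15 third-stops = 5 stops.

5 stops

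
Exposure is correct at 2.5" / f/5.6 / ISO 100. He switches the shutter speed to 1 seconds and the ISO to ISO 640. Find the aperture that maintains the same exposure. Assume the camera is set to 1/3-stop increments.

Shutter speed: 2.5 → 2 → 1.6 → 1.3 → 1 — 1 1/3 stops faster (darker).
ISO: 100 → 125 → 160 → 200 → 250 → 320 → 400 → 500 → 640 — 2 2/3 stops higher (brighter).
Net change so far: 1 1/3 stops brighter. Offset with the aperture: f/5.6 → f/6.3 → f/7.1 → f/8 → f/9.

f/9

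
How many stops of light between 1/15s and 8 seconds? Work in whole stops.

7 stops

1/15 → 1/8 → 1/4 → 1/2 → 1 → 2 → 4 → 8 — count the steps: 7 stops.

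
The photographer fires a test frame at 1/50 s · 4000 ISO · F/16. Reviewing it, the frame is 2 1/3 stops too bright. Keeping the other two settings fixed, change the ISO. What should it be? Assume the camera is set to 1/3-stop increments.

Overexposed by 2 1/3 stops → need 2 1/3 stops darker.
ISO: 4000 → 3200 → 2500 → 2000 → 1600 → 1250 → 1000 → 800.

ISO 800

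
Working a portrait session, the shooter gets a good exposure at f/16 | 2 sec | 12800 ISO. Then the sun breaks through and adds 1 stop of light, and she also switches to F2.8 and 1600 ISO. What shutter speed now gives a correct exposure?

Scene light: 1 stop brighter.
Aperture: f/16 → f/11 → f/8 → f/5.6 → f/4 → f/2.8 — 5 stops opened up (brighter).
ISO: 12800 → 6400 → 3200 → 1600 — 3 stops dropped (darker).
Net so far: 3 stops brighter. Shutter speed: 2 → 1 → 1/2 → 1/4.

1/4s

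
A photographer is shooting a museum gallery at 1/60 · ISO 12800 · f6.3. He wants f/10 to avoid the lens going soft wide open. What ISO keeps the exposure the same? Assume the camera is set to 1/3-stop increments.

Aperture: f/6.3 → f/7.1 → f/8 → f/9 → f/10 — 1 1/3 stops smaller aperture (darker).
Need 1 1/3 stops brighter from the ISO: 12800 → 16000 → 20000 → 25600 → 32000.

ISO 32000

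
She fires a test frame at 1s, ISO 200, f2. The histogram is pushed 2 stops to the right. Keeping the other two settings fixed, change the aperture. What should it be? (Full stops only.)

f/4

Overexposed by 2 stops → need 2 stops darker.
Aperture: f/2 → f/2.8 → f/4.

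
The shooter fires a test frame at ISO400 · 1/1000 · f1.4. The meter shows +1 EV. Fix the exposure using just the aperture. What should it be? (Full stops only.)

f/2

Overexposed by 1 stop → need 1 stop darker.
Aperture: f/1.4 → f/2.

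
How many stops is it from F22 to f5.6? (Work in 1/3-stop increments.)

4 stops

f/22 → f/20 → f/18 → f/16 → f/14 → f/13 → f/11 → f/10 → f/9 → f/8 → f/7.1 → f/6.3 → f/5.6 — count the steps: 12 third-stops = 4 stops.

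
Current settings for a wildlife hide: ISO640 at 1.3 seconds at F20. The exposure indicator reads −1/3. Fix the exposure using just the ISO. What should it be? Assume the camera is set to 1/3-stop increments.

Underexposed by 1/3 stop → need 1/3 stop brighter.
ISO: 640 → 800.

ISO 800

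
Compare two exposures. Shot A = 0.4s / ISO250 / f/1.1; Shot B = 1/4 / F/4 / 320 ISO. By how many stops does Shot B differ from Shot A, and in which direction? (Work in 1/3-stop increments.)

Aperture: f/1.1 → f/1.2 → f/1.4 → f/1.6 → f/1.8 → f/2 → f/2.2 → f/2.5 → f/2.8 → f/3.2 → f/3.5 → f/4 — 3 2/3 stops stopped down (darker).
Shutter speed: 0.4 → 0.3 → 1/4 — 2/3 stop shorter (darker).
ISO: 250 → 320 — 1/3 stop raised (brighter).
Net: −3 2/3 −2/3 +1/3 = −4 stops.

4 stops darker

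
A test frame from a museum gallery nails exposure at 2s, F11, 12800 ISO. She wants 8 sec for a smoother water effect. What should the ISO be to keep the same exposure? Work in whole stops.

ISO 3200

Shutter speed: 2 → 4 → 8 — 2 stops slower (brighter).
Need 2 stops darker from the ISO: 12800 → 6400 → 3200.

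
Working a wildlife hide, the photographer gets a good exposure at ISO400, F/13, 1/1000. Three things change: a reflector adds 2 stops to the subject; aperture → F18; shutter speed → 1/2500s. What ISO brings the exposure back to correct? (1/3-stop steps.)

ISO 500

Scene light: 2 stops brighter.
Aperture: f/13 → f/14 → f/16 → f/18 — 1 stop stopped down (darker).
Shutter speed: 1/1000 → 1/1250 → 1/1600 → 1/2000 → 1/2500 — 1 1/3 stops shorter (darker).
Net so far: 1/3 stop darker. ISO: 400 → 500.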